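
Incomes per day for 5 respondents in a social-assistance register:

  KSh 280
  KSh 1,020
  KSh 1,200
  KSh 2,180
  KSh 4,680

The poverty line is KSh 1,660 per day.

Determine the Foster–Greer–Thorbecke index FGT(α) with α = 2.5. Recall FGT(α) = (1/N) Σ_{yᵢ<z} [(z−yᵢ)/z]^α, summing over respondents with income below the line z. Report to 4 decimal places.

0.1526

Incomes under z: KSh 280, KSh 1,020, KSh 1,200 (q = 3 of N = 5).
Relative gaps: (1660−280)/1660 = 0.8313; (1660−1020)/1660 = 0.3855; (1660−1200)/1660 = 0.2771.
Raised to α = 2.5: 0.63013; 0.09230; 0.04042.
Sum = 0.762844; FGT(2.5) = 0.762844 / 5 = 0.1526.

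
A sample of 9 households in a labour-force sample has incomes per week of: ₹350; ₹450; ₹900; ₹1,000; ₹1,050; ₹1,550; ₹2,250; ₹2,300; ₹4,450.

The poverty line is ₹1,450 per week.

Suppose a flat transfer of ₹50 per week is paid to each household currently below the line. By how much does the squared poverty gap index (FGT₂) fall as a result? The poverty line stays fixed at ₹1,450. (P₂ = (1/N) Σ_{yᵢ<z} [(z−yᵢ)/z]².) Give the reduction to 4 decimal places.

0.0178

Before: below the line — ₹350, ₹450, ₹900, ₹1,000, ₹1,050; squared poverty gap index (FGT₂) = 0.151936.
After the ₹50 transfer: below the line — ₹400, ₹500, ₹950, ₹1,050, ₹1,100; squared poverty gap index (FGT₂) = 0.134100.
Reduction = 0.151936 − 0.134100 = 0.0178.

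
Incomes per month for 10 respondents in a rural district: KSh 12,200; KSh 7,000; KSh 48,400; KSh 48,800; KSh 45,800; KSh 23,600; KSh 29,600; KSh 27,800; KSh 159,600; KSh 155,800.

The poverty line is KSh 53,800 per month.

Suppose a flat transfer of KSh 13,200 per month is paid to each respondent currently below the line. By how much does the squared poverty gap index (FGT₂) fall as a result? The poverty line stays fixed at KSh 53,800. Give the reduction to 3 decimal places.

0.128

Before: below the line — KSh 7,000, KSh 12,200, KSh 23,600, KSh 27,800, KSh 29,600, KSh 45,800, KSh 48,400, KSh 48,800; squared poverty gap index (FGT₂) = 0.21464.
After the KSh 13,200 transfer: below the line — KSh 20,200, KSh 25,400, KSh 36,800, KSh 41,000, KSh 42,800; squared poverty gap index (FGT₂) = 0.08670.
Reduction = 0.21464 − 0.08670 = 0.128.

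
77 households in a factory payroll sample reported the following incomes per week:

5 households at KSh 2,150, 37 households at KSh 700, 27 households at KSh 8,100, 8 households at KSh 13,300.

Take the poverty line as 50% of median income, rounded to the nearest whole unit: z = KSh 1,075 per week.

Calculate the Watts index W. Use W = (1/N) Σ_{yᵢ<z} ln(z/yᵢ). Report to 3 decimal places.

Incomes under z: 37×KSh 700 (q = 37 of N = 77).
Log shortfalls: ln(1075/700) = 0.4290 (×37).
W = 15.872837 / 77 = 0.206.

0.206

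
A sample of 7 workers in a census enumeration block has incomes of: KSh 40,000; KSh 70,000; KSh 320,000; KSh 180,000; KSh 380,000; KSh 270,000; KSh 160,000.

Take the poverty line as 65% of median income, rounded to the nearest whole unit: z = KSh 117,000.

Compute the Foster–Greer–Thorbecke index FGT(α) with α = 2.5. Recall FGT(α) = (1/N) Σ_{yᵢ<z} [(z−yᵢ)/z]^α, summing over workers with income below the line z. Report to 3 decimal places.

0.065

Below z: KSh 40,000, KSh 70,000 (q = 2 of N = 7).
Normalized shortfalls: (117000−40000)/117000 = 0.6581; (117000−70000)/117000 = 0.4017.
Raised to α = 2.5: 0.35137; 0.10228.
Sum = 0.453645; FGT(2.5) = 0.453645 / 7 = 0.065.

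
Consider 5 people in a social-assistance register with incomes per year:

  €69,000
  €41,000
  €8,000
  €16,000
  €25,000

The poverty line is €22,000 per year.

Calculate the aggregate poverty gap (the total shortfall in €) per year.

€20,000

Incomes under z: €8,000, €16,000 (q = 2 of N = 5).
Individual gaps: 22000−8000 = 14000; 22000−16000 = 6000.
Aggregate gap = €20,000.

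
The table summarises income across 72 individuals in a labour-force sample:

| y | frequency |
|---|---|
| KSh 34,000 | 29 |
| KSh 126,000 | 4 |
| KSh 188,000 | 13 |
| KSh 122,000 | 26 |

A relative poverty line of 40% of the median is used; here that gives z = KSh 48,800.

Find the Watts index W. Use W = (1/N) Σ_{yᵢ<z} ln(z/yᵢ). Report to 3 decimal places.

0.146

Below the line: 29×KSh 34,000 (q = 29 of N = 72).
Log shortfalls: ln(48800/34000) = 0.3614 (×29).
W = 10.479724 / 72 = 0.146.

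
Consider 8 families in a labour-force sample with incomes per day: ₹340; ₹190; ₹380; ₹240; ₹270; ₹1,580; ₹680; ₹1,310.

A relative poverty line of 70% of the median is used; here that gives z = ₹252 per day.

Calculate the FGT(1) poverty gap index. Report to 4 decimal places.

Below z: ₹190, ₹240 (q = 2 of N = 8).
Relative gaps: (252−190)/252 = 0.2460; (252−240)/252 = 0.0476.
Sum of shortfalls = 0.293651; P₁ averages over all N: 0.293651 / 8 = 0.0367.

0.0367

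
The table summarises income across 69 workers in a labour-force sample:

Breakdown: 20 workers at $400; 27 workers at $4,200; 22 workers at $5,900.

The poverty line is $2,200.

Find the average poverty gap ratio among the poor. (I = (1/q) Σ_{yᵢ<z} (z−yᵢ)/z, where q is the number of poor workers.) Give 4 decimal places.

Poor units: 20×$400 (q = 20 of N = 69).
Shortfall ratios (z−y)/z: 0.8182 (×20); sum = 16.363636.
The income-gap ratio divides by q (the poor only): 16.363636 / 20 = 0.8182.

0.8182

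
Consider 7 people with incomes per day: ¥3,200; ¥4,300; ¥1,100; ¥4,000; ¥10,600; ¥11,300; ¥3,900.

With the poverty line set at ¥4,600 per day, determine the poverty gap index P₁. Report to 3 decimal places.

0.202

Incomes under z: ¥1,100, ¥3,200, ¥3,900, ¥4,000, ¥4,300 (q = 5 of N = 7).
Relative gaps: (4600−1100)/4600 = 0.7609; (4600−3200)/4600 = 0.3043; (4600−3900)/4600 = 0.1522; (4600−4000)/4600 = 0.1304; (4600−4300)/4600 = 0.0652.
Σ = 1.413043. Dividing by the full population N = 7 gives P₁ = 0.202.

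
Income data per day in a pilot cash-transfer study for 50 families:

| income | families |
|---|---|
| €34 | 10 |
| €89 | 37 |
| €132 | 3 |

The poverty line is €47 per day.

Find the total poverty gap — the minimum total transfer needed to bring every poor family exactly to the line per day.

Poor units: 10×€34 (q = 10 of N = 50).
Individual gaps: 10×(47−34) = 130.
Aggregate gap = €130.

€130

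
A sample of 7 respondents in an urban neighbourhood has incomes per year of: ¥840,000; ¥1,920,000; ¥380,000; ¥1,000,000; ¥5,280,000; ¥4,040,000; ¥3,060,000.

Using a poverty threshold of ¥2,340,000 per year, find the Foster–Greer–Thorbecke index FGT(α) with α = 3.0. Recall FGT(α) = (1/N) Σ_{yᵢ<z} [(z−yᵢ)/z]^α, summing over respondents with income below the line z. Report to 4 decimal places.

0.1492

Below z: ¥380,000, ¥840,000, ¥1,000,000, ¥1,920,000 (q = 4 of N = 7).
Relative gaps: (2340000−380000)/2340000 = 0.8376; (2340000−840000)/2340000 = 0.6410; (2340000−1000000)/2340000 = 0.5726; (2340000−1920000)/2340000 = 0.1795.
Raised to α = 3.0: 0.58765; 0.26341; 0.18779; 0.00578.
Sum = 1.044629; FGT(3.0) = 1.044629 / 7 = 0.1492.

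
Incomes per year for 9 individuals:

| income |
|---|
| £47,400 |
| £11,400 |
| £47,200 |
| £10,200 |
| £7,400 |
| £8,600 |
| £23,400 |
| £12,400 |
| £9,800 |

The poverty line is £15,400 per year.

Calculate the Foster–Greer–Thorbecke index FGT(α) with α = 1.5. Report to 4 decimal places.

Below the line: £7,400, £8,600, £9,800, £10,200, £11,400, £12,400 (q = 6 of N = 9).
Normalized shortfalls: (15400−7400)/15400 = 0.5195; (15400−8600)/15400 = 0.4416; (15400−9800)/15400 = 0.3636; (15400−10200)/15400 = 0.3377; (15400−11400)/15400 = 0.2597; (15400−12400)/15400 = 0.1948.
Raised to α = 1.5: 0.37442; 0.29341; 0.21928; 0.19621; 0.13238; 0.08598.
Sum = 1.301679; FGT(1.5) = 1.301679 / 9 = 0.1446.

0.1446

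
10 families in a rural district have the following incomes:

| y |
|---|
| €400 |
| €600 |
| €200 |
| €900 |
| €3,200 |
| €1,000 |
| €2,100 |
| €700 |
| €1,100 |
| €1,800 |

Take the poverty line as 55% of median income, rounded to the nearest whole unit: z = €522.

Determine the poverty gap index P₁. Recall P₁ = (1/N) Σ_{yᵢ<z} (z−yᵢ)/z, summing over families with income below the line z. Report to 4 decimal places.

0.0851

Incomes under z: €200, €400 (q = 2 of N = 10).
Gap ratios (z−y)/z: (522−200)/522 = 0.6169; (522−400)/522 = 0.2337.
Sum of shortfalls = 0.850575; P₁ averages over all N: 0.850575 / 10 = 0.0851.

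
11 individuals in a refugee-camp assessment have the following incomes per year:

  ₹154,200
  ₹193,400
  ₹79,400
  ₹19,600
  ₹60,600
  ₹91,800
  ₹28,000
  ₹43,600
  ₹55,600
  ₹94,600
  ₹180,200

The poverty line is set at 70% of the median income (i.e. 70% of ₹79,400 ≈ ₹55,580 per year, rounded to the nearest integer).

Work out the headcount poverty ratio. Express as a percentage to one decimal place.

3 of the 11 individuals have income below ₹55,580.
H = 3/11 = 27.3%.

27.3%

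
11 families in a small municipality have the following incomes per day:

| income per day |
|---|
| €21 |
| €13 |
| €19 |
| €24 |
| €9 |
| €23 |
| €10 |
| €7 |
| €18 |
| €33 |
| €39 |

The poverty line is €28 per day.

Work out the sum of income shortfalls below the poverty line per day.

€108

Below the line: €7, €9, €10, €13, €18, €19, €21, €23, €24 (q = 9 of N = 11).
Individual gaps: 28−7 = 21; 28−9 = 19; 28−10 = 18; 28−13 = 15; 28−18 = 10; 28−19 = 9; 28−21 = 7; 28−23 = 5; 28−24 = 4.
Aggregate gap = €108.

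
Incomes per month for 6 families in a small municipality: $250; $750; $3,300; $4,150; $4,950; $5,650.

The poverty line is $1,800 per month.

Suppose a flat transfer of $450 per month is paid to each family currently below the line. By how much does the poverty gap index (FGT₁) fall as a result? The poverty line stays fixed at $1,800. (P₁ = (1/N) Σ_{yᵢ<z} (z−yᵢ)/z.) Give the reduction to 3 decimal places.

Before: below the line — $250, $750; poverty gap index (FGT₁) = 0.24074.
After the $450 transfer: below the line — $700, $1,200; poverty gap index (FGT₁) = 0.15741.
Reduction = 0.24074 − 0.15741 = 0.083.

0.083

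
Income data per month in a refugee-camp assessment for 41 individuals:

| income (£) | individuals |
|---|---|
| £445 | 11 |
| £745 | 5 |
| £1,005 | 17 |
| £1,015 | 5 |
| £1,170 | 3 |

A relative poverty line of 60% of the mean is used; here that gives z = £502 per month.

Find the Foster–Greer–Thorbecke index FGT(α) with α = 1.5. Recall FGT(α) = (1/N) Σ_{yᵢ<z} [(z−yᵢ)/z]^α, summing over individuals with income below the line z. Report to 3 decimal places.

Incomes under z: 11×£445 (q = 11 of N = 41).
Normalized shortfalls: (502−445)/502 = 0.1135 (×11).
Raised to α = 1.5: 0.03826 (×11).
Sum = 0.420871; FGT(1.5) = 0.420871 / 41 = 0.010.

0.010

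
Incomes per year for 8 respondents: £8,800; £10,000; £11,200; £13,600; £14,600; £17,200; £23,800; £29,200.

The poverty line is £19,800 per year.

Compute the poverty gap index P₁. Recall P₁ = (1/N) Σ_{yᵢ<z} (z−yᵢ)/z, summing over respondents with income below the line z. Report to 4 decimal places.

Poor units: £8,800, £10,000, £11,200, £13,600, £14,600, £17,200 (q = 6 of N = 8).
Gap ratios (z−y)/z: (19800−8800)/19800 = 0.5556; (19800−10000)/19800 = 0.4949; (19800−11200)/19800 = 0.4343; (19800−13600)/19800 = 0.3131; (19800−14600)/19800 = 0.2626; (19800−17200)/19800 = 0.1313.
Σ = 2.191919. Dividing by the full population N = 8 gives P₁ = 0.2740.

0.2740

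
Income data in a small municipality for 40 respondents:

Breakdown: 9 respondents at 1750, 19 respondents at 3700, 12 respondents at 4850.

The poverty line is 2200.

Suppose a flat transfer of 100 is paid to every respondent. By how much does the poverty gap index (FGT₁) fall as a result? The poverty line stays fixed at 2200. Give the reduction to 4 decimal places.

0.0102

Before: below the line — 9×1750; poverty gap index (FGT₁) = 0.046023.
After the 100 transfer: below the line — 9×1850; poverty gap index (FGT₁) = 0.035795.
Reduction = 0.046023 − 0.035795 = 0.0102.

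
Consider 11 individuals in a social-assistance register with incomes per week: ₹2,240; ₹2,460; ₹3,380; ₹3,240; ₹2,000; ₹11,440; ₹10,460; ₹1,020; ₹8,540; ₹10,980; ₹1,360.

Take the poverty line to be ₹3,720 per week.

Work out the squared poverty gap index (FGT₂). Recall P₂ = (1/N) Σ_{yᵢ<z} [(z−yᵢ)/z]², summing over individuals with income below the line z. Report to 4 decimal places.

0.1310

Incomes under z: ₹1,020, ₹1,360, ₹2,000, ₹2,240, ₹2,460, ₹3,240, ₹3,380 (q = 7 of N = 11).
Relative gaps: (3720−1020)/3720 = 0.7258; (3720−1360)/3720 = 0.6344; (3720−2000)/3720 = 0.4624; (3720−2240)/3720 = 0.3978; (3720−2460)/3720 = 0.3387; (3720−3240)/3720 = 0.1290; (3720−3380)/3720 = 0.0914.
Squared: 0.5268; 0.4025; 0.2138; 0.1583; 0.1147; 0.0166; 0.0084.
Sum = 1.441063; P₂ = 1.441063 / 11 = 0.1310.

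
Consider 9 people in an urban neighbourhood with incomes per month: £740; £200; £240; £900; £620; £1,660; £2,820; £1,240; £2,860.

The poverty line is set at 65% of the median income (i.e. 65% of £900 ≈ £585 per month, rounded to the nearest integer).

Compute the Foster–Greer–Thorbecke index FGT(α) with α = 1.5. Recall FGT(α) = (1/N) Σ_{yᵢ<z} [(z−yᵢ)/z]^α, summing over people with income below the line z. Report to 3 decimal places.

0.110

Below the line: £200, £240 (q = 2 of N = 9).
Shortfall ratios: (585−200)/585 = 0.6581; (585−240)/585 = 0.5897.
Raised to α = 1.5: 0.53390; 0.45289.
Sum = 0.986789; FGT(1.5) = 0.986789 / 9 = 0.110.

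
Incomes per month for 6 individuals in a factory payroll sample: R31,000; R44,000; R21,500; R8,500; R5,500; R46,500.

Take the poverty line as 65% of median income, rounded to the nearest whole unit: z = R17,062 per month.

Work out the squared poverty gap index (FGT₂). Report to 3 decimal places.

0.119

Incomes under z: R5,500, R8,500 (q = 2 of N = 6).
Relative gaps: (17062−5500)/17062 = 0.6776; (17062−8500)/17062 = 0.5018.
Squared: 0.4592; 0.2518.
Sum = 0.711025; P₂ = 0.711025 / 6 = 0.119.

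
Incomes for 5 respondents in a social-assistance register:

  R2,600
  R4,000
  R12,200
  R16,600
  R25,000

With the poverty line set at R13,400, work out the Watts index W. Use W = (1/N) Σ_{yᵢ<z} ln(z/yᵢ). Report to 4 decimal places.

0.5885

Incomes under z: R2,600, R4,000, R12,200 (q = 3 of N = 5).
Log gaps: ln(13400/2600) = 1.6397; ln(13400/4000) = 1.2090; ln(13400/12200) = 0.0938.
W = 2.942522 / 5 = 0.5885.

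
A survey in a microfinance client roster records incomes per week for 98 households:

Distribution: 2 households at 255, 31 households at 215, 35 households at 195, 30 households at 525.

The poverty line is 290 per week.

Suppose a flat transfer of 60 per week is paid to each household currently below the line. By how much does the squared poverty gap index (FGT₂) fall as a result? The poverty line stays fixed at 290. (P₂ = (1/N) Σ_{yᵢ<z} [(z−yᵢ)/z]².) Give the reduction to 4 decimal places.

0.0537

Before: below the line — 35×195, 31×215, 2×255; squared poverty gap index (FGT₂) = 0.059781.
After the 60 transfer: below the line — 35×255, 31×275; squared poverty gap index (FGT₂) = 0.006048.
Reduction = 0.059781 − 0.006048 = 0.0537.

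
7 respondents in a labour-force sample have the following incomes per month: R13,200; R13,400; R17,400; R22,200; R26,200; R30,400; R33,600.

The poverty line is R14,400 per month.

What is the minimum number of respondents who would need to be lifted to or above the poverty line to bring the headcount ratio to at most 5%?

Currently q = 2 of N = 7 are below the line (H = 0.286).
A headcount ratio of at most 5% allows at most ⌊0.05 × 7⌋ = 0 poor respondents.
So at least 2 − 0 = 2 must be lifted.

2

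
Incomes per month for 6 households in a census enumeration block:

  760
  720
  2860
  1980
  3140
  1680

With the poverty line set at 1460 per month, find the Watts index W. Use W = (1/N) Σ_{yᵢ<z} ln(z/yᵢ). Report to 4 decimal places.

0.2266

Below z: 720, 760 (q = 2 of N = 6).
Log gaps: ln(1460/720) = 0.7069; ln(1460/760) = 0.6529.
W = 1.359814 / 6 = 0.2266.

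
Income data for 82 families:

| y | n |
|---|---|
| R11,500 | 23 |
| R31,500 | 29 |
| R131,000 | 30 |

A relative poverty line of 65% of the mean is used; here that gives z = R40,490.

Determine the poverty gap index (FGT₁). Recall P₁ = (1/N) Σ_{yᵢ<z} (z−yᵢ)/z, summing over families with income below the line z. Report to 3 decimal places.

0.279

Poor units: 23×R11,500, 29×R31,500 (q = 52 of N = 82).
Normalized shortfalls: (40490−11500)/40490 = 0.7160 (×23); (40490−31500)/40490 = 0.2220 (×29).
Σ = 22.906397. Dividing by the full population N = 82 gives P₁ = 0.279.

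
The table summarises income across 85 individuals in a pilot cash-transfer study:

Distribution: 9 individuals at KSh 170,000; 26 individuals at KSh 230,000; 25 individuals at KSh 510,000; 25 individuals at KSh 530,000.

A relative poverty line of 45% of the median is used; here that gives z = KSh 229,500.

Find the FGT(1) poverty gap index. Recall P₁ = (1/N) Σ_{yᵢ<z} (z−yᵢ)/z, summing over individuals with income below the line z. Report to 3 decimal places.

Poor units: 9×KSh 170,000 (q = 9 of N = 85).
Relative gaps: (229500−170000)/229500 = 0.2593 (×9).
Sum of shortfalls = 2.333333; P₁ averages over all N: 2.333333 / 85 = 0.027.

0.027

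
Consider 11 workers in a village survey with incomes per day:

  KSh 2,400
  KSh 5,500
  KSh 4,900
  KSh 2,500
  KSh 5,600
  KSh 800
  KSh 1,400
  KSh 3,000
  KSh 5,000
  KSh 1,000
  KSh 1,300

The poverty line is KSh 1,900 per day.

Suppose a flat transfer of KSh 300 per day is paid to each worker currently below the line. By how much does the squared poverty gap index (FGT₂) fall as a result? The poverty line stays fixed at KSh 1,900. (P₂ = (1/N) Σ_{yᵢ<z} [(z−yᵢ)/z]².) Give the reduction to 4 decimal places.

Before: below the line — KSh 800, KSh 1,000, KSh 1,300, KSh 1,400; squared poverty gap index (FGT₂) = 0.066230.
After the KSh 300 transfer: below the line — KSh 1,100, KSh 1,300, KSh 1,600, KSh 1,700; squared poverty gap index (FGT₂) = 0.028456.
Reduction = 0.066230 − 0.028456 = 0.0378.

0.0378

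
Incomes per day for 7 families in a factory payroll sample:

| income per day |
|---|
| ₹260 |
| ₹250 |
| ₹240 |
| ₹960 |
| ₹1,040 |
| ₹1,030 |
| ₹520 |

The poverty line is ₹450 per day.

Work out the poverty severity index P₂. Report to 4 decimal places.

Incomes under z: ₹240, ₹250, ₹260 (q = 3 of N = 7).
Relative gaps: (450−240)/450 = 0.4667; (450−250)/450 = 0.4444; (450−260)/450 = 0.4222.
Squared: 0.2178; 0.1975; 0.1783.
Sum = 0.593580; P₂ = 0.593580 / 7 = 0.0848.

0.0848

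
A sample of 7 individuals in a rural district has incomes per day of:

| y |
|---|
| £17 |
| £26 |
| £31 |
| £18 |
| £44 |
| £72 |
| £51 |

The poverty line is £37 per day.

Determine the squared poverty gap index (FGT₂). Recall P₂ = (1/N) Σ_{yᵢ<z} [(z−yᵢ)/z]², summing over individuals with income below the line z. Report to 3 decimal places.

Incomes under z: £17, £18, £26, £31 (q = 4 of N = 7).
Normalized shortfalls: (37−17)/37 = 0.5405; (37−18)/37 = 0.5135; (37−26)/37 = 0.2973; (37−31)/37 = 0.1622.
Squared: 0.2922; 0.2637; 0.0884; 0.0263.
Sum = 0.670562; P₂ = 0.670562 / 7 = 0.096.

0.096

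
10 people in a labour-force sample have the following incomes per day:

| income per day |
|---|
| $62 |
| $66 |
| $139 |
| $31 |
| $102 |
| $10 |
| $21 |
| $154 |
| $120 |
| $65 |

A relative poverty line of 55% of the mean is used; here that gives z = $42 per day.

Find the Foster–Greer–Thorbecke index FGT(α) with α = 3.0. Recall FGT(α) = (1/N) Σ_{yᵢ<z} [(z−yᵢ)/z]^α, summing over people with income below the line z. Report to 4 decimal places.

Below z: $10, $21, $31 (q = 3 of N = 10).
Relative gaps: (42−10)/42 = 0.7619; (42−21)/42 = 0.5000; (42−31)/42 = 0.2619.
Raised to α = 3.0: 0.44228; 0.12500; 0.01797.
Sum = 0.585250; FGT(3.0) = 0.585250 / 10 = 0.0585.

0.0585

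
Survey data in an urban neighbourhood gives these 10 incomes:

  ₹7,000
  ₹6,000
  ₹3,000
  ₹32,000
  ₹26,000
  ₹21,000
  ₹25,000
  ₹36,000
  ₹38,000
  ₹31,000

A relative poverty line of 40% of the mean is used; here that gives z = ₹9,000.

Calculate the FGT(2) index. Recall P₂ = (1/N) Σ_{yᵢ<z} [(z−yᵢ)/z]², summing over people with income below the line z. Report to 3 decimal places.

0.060

Poor units: ₹3,000, ₹6,000, ₹7,000 (q = 3 of N = 10).
Gap ratios (z−y)/z: (9000−3000)/9000 = 0.6667; (9000−6000)/9000 = 0.3333; (9000−7000)/9000 = 0.2222.
Squared: 0.4444; 0.1111; 0.0494.
Sum = 0.604938; P₂ = 0.604938 / 10 = 0.060.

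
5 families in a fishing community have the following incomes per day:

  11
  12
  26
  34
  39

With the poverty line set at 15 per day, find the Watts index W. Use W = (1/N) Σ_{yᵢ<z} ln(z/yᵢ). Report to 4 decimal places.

0.1067

Poor units: 11, 12 (q = 2 of N = 5).
Log shortfalls: ln(15/11) = 0.3102; ln(15/12) = 0.2231.
W = 0.533298 / 5 = 0.1067.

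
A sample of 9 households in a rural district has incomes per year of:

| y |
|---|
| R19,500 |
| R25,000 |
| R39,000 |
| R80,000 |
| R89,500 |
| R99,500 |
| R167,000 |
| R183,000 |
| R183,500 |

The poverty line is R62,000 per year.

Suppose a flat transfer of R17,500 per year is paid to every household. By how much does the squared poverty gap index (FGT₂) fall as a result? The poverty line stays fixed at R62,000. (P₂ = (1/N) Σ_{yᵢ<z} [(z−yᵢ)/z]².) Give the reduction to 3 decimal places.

0.077

Before: below the line — R19,500, R25,000, R39,000; squared poverty gap index (FGT₂) = 0.10707.
After the R17,500 transfer: below the line — R37,000, R42,500, R56,500; squared poverty gap index (FGT₂) = 0.02993.
Reduction = 0.10707 − 0.02993 = 0.077.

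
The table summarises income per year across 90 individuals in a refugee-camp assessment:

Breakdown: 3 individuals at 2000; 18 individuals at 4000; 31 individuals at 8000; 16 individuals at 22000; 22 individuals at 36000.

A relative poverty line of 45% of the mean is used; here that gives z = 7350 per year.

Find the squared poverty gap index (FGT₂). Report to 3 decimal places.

0.059

Poor units: 3×2000, 18×4000 (q = 21 of N = 90).
Shortfall ratios: (7350−2000)/7350 = 0.7279 (×3); (7350−4000)/7350 = 0.4558 (×18).
Squared: 0.5298 (×3); 0.2077 (×18).
Sum = 5.328752; P₂ = 5.328752 / 90 = 0.059.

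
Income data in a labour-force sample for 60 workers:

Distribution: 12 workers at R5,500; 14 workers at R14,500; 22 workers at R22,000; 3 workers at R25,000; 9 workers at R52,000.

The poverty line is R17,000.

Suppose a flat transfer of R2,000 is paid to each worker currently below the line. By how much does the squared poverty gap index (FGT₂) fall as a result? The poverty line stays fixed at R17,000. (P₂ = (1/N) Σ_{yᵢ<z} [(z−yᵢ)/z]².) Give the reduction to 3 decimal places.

0.034

Before: below the line — 12×R5,500, 14×R14,500; squared poverty gap index (FGT₂) = 0.09657.
After the R2,000 transfer: below the line — 12×R7,500, 14×R16,500; squared poverty gap index (FGT₂) = 0.06266.
Reduction = 0.09657 − 0.06266 = 0.034.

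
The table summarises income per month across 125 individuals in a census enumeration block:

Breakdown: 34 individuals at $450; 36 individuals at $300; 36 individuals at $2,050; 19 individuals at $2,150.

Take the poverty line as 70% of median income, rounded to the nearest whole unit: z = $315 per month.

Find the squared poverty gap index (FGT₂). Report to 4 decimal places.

0.0007

Poor units: 36×$300 (q = 36 of N = 125).
Shortfall ratios: (315−300)/315 = 0.0476 (×36).
Squared: 0.0023 (×36).
Sum = 0.081633; P₂ = 0.081633 / 125 = 0.0007.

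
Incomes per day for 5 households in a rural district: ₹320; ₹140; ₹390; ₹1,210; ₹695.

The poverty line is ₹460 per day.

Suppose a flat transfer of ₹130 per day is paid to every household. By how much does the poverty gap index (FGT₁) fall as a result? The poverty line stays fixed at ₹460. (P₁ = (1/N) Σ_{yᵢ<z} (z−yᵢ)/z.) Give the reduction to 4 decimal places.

0.1435

Before: below the line — ₹140, ₹320, ₹390; poverty gap index (FGT₁) = 0.230435.
After the ₹130 transfer: below the line — ₹270, ₹450; poverty gap index (FGT₁) = 0.086957.
Reduction = 0.230435 − 0.086957 = 0.1435.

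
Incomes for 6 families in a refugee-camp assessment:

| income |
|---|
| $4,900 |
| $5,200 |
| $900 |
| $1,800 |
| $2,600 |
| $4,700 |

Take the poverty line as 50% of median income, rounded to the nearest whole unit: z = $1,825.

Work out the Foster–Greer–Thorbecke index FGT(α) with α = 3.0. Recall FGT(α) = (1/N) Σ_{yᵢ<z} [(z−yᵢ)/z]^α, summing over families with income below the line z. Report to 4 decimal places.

Below the line: $900, $1,800 (q = 2 of N = 6).
Gap ratios (z−y)/z: (1825−900)/1825 = 0.5068; (1825−1800)/1825 = 0.0137.
Raised to α = 3.0: 0.13021; 0.00000.
Sum = 0.130210; FGT(3.0) = 0.130210 / 6 = 0.0217.

0.0217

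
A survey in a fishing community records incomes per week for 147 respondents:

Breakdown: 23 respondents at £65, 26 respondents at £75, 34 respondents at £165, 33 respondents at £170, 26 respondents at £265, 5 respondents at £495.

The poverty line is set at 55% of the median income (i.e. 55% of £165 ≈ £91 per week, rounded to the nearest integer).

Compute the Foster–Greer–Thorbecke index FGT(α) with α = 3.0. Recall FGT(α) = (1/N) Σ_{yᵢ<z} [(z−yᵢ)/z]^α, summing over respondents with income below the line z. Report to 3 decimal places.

Below z: 23×£65, 26×£75 (q = 49 of N = 147).
Gap ratios (z−y)/z: (91−65)/91 = 0.2857 (×23); (91−75)/91 = 0.1758 (×26).
Raised to α = 3.0: 0.02332 (×23); 0.00544 (×26).
Sum = 0.677765; FGT(3.0) = 0.677765 / 147 = 0.005.

0.005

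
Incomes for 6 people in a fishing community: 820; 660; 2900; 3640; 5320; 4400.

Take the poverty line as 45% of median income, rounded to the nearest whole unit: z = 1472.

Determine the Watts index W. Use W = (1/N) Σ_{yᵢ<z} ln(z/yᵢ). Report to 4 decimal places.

0.2312

Incomes under z: 660, 820 (q = 2 of N = 6).
ln(z/y) terms: ln(1472/660) = 0.8021; ln(1472/820) = 0.5851.
W = 1.387210 / 6 = 0.2312.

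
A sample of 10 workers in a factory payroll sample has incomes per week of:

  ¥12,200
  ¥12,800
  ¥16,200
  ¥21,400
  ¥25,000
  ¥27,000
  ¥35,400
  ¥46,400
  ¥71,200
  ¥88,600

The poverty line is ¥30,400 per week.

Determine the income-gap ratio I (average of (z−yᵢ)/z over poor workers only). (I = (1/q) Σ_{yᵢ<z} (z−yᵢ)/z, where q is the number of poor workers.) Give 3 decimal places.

0.372

Below the line: ¥12,200, ¥12,800, ¥16,200, ¥21,400, ¥25,000, ¥27,000 (q = 6 of N = 10).
Shortfall ratios (z−y)/z: 0.5987, 0.5789, 0.4671, 0.2961, 0.1776, 0.1118; sum = 2.230263.
The income-gap ratio divides by q (the poor only): 2.230263 / 6 = 0.372.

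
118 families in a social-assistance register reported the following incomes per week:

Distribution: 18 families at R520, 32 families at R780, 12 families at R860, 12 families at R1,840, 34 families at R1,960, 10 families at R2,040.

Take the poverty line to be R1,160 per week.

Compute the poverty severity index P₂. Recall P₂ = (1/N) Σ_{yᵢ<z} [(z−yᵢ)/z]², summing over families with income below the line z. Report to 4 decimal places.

0.0823

Below z: 18×R520, 32×R780, 12×R860 (q = 62 of N = 118).
Normalized shortfalls: (1160−520)/1160 = 0.5517 (×18); (1160−780)/1160 = 0.3276 (×32); (1160−860)/1160 = 0.2586 (×12).
Squared: 0.3044 (×18); 0.1073 (×32); 0.0669 (×12).
Sum = 9.715815; P₂ = 9.715815 / 118 = 0.0823.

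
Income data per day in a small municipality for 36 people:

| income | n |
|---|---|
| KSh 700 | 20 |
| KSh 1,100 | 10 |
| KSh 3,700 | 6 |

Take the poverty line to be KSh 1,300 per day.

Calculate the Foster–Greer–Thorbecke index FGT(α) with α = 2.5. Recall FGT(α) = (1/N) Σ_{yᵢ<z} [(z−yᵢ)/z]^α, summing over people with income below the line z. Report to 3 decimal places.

Below the line: 20×KSh 700, 10×KSh 1,100 (q = 30 of N = 36).
Gap ratios (z−y)/z: (1300−700)/1300 = 0.4615 (×20); (1300−1100)/1300 = 0.1538 (×10).
Raised to α = 2.5: 0.14472 (×20); 0.00928 (×10).
Sum = 2.987177; FGT(2.5) = 2.987177 / 36 = 0.083.

0.083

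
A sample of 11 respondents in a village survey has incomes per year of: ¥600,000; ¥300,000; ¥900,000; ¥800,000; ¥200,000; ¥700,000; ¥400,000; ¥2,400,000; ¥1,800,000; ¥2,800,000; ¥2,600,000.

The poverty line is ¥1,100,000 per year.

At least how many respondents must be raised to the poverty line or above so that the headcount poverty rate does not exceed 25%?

Currently q = 7 of N = 11 are below the line (H = 0.636).
A headcount ratio of at most 25% allows at most ⌊0.25 × 11⌋ = 2 poor respondents.
So at least 7 − 2 = 5 must be lifted.

5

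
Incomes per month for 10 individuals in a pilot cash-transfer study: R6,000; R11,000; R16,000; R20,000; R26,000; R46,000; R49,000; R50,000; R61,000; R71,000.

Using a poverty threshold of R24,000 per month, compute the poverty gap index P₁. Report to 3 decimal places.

Incomes under z: R6,000, R11,000, R16,000, R20,000 (q = 4 of N = 10).
Shortfall ratios: (24000−6000)/24000 = 0.7500; (24000−11000)/24000 = 0.5417; (24000−16000)/24000 = 0.3333; (24000−20000)/24000 = 0.1667.
Sum of shortfalls = 1.791667; P₁ averages over all N: 1.791667 / 10 = 0.179.

0.179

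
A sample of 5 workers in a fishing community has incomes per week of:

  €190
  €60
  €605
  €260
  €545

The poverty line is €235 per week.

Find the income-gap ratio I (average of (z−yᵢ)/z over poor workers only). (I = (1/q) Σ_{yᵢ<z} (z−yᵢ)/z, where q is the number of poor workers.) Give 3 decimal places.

Below the line: €60, €190 (q = 2 of N = 5).
Relative gaps: 0.7447, 0.1915; sum = 0.936170.
I averages over the q = 2 poor units only: 0.936170 / 2 = 0.468.

0.468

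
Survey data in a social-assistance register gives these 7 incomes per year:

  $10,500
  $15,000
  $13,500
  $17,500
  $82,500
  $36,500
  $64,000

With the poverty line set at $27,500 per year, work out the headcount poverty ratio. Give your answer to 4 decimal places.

4 of the 7 workers have income below $27,500.
H = 4/7 = 0.5714.

0.5714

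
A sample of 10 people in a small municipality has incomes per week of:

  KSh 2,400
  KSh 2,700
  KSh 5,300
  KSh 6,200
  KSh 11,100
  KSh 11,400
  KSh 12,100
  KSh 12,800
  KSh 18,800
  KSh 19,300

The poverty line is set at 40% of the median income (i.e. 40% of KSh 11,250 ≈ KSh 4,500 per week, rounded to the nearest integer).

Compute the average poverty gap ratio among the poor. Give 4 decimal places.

0.4333

Poor units: KSh 2,400, KSh 2,700 (q = 2 of N = 10).
Shortfall ratios (z−y)/z: 0.4667, 0.4000; sum = 0.866667.
The income-gap ratio divides by q (the poor only): 0.866667 / 2 = 0.4333.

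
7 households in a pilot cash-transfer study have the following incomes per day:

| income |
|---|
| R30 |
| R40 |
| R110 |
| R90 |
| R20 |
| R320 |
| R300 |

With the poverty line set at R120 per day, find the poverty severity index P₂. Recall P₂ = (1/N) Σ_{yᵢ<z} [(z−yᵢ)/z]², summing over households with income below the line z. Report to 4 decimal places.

0.2530

Below the line: R20, R30, R40, R90, R110 (q = 5 of N = 7).
Gap ratios (z−y)/z: (120−20)/120 = 0.8333; (120−30)/120 = 0.7500; (120−40)/120 = 0.6667; (120−90)/120 = 0.2500; (120−110)/120 = 0.0833.
Squared: 0.6944; 0.5625; 0.4444; 0.0625; 0.0069.
Sum = 1.770833; P₂ = 1.770833 / 7 = 0.2530.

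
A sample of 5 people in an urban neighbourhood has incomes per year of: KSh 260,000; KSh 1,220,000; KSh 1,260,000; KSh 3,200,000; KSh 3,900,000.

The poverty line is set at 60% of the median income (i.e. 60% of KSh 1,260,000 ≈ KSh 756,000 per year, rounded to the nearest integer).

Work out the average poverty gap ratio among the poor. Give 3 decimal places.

Below z: KSh 260,000 (q = 1 of N = 5).
Shortfall ratios (z−y)/z: 0.6561; sum = 0.656085.
I averages over the q = 1 poor units only: 0.656085 / 1 = 0.656.

0.656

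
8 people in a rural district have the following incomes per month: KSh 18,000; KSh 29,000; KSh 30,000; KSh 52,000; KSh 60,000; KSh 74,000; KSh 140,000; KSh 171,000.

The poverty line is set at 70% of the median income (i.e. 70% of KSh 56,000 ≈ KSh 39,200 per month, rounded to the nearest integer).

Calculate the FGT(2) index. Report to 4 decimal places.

Below z: KSh 18,000, KSh 29,000, KSh 30,000 (q = 3 of N = 8).
Relative gaps: (39200−18000)/39200 = 0.5408; (39200−29000)/39200 = 0.2602; (39200−30000)/39200 = 0.2347.
Squared: 0.2925; 0.0677; 0.0551.
Sum = 0.415270; P₂ = 0.415270 / 8 = 0.0519.

0.0519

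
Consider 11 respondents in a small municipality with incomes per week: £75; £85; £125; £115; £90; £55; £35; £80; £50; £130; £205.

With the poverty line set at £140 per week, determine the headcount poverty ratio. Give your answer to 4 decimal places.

10 of the 11 respondents have income below £140.
H = 10/11 = 0.9091.

0.9091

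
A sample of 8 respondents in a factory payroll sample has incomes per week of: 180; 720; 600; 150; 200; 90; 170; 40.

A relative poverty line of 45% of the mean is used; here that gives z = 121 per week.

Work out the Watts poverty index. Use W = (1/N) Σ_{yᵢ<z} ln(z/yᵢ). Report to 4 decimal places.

Poor units: 40, 90 (q = 2 of N = 8).
ln(z/y) terms: ln(121/40) = 1.1069; ln(121/90) = 0.2960.
W = 1.402892 / 8 = 0.1754.

0.1754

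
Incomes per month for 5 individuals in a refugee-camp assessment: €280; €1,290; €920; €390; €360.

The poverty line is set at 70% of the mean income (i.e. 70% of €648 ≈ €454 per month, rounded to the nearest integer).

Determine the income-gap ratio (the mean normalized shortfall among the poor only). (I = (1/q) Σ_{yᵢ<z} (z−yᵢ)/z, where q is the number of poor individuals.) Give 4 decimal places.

Below the line: €280, €360, €390 (q = 3 of N = 5).
Shortfall ratios (z−y)/z: 0.3833, 0.2070, 0.1410; sum = 0.731278.
The income-gap ratio divides by q (the poor only): 0.731278 / 3 = 0.2438.

0.2438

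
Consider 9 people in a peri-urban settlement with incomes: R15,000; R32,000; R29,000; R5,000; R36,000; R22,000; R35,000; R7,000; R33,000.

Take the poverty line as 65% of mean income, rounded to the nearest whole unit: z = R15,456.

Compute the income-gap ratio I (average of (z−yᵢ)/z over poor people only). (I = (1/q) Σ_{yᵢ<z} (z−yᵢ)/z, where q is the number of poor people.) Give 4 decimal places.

Incomes under z: R5,000, R7,000, R15,000 (q = 3 of N = 9).
Relative gaps: 0.6765, 0.5471, 0.0295; sum = 1.253106.
I averages over the q = 3 poor units only: 1.253106 / 3 = 0.4177.

0.4177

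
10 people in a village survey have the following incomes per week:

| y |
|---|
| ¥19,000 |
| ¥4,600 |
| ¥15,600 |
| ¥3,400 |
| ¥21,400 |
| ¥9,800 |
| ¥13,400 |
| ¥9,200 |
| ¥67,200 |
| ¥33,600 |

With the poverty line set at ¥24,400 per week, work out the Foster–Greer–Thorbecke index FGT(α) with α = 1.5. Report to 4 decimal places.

0.3150

Below z: ¥3,400, ¥4,600, ¥9,200, ¥9,800, ¥13,400, ¥15,600, ¥19,000, ¥21,400 (q = 8 of N = 10).
Gap ratios (z−y)/z: (24400−3400)/24400 = 0.8607; (24400−4600)/24400 = 0.8115; (24400−9200)/24400 = 0.6230; (24400−9800)/24400 = 0.5984; (24400−13400)/24400 = 0.4508; (24400−15600)/24400 = 0.3607; (24400−19000)/24400 = 0.2213; (24400−21400)/24400 = 0.1230.
Raised to α = 1.5: 0.79844; 0.73099; 0.49168; 0.46285; 0.30269; 0.21659; 0.10411; 0.04311.
Sum = 3.150479; FGT(1.5) = 3.150479 / 10 = 0.3150.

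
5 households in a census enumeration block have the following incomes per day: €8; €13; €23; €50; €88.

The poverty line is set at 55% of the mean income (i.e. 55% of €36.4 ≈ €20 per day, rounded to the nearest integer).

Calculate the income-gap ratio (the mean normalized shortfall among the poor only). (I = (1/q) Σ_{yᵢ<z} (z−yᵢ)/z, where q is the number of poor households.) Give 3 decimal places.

0.475

Below z: €8, €13 (q = 2 of N = 5).
Relative gaps: 0.6000, 0.3500; sum = 0.950000.
The income-gap ratio divides by q (the poor only): 0.950000 / 2 = 0.475.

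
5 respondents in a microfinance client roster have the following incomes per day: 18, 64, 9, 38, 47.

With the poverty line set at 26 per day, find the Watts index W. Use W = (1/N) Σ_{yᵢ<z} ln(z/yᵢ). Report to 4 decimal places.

Incomes under z: 9, 18 (q = 2 of N = 5).
ln(z/y) terms: ln(26/9) = 1.0609; ln(26/18) = 0.3677.
W = 1.428597 / 5 = 0.2857.

0.2857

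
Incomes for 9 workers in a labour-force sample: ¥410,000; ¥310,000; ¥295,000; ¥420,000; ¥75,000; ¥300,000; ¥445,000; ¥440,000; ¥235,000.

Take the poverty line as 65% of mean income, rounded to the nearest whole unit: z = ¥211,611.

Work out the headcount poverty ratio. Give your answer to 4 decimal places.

0.1111

1 of the 9 workers have income below ¥211,611.
H = 1/9 = 0.1111.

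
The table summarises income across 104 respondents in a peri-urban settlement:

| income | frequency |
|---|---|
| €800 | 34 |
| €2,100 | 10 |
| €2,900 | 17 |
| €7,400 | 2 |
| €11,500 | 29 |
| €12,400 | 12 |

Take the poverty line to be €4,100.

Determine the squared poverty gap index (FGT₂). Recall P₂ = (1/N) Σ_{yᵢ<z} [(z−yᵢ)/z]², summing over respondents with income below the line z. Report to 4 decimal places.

0.2487

Incomes under z: 34×€800, 10×€2,100, 17×€2,900 (q = 61 of N = 104).
Relative gaps: (4100−800)/4100 = 0.8049 (×34); (4100−2100)/4100 = 0.4878 (×10); (4100−2900)/4100 = 0.2927 (×17).
Squared: 0.6478 (×34); 0.2380 (×10); 0.0857 (×17).
Sum = 25.861987; P₂ = 25.861987 / 104 = 0.2487.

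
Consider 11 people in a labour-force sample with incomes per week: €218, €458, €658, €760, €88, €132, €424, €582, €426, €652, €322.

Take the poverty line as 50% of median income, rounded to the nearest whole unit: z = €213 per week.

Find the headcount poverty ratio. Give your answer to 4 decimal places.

2 of the 11 people have income below €213.
H = 2/11 = 0.1818.

0.1818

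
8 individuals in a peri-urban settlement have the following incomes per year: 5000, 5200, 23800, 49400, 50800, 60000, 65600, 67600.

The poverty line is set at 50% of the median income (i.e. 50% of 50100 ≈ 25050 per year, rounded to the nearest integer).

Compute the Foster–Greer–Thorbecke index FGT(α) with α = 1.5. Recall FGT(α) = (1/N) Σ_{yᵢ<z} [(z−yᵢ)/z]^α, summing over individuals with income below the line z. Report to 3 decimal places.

0.179

Below z: 5000, 5200, 23800 (q = 3 of N = 8).
Shortfall ratios: (25050−5000)/25050 = 0.8004; (25050−5200)/25050 = 0.7924; (25050−23800)/25050 = 0.0499.
Raised to α = 1.5: 0.71608; 0.70539; 0.01115.
Sum = 1.432614; FGT(1.5) = 1.432614 / 8 = 0.179.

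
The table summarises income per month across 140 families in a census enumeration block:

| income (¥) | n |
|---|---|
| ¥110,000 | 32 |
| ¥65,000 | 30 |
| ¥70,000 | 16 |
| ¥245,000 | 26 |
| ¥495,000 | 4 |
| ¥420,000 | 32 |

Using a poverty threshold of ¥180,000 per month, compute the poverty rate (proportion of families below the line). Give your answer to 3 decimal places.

0.557

78 of the 140 families have income below ¥180,000.
H = 78/140 = 0.557.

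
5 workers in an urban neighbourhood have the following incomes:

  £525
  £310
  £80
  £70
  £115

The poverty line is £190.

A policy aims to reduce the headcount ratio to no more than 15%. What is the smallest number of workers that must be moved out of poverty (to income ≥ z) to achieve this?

3 of the 5 workers are poor, so H = 3/5 = 0.600.
A headcount ratio of at most 15% allows at most ⌊0.15 × 5⌋ = 0 poor workers.
So at least 3 − 0 = 3 must be lifted.

3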